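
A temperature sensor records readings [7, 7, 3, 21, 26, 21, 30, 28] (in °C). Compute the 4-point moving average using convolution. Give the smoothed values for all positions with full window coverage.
4-point moving average kernel = [1, 1, 1, 1]. Apply in 'valid' mode (full window coverage): avg[0] = (7 + 7 + 3 + 21) / 4 = 9.5; avg[1] = (7 + 3 + 21 + 26) / 4 = 14.25; avg[2] = (3 + 21 + 26 + 21) / 4 = 17.75; avg[3] = (21 + 26 + 21 + 30) / 4 = 24.5; avg[4] = (26 + 21 + 30 + 28) / 4 = 26.25. Smoothed values: [9.5, 14.25, 17.75, 24.5, 26.25]

[9.5, 14.25, 17.75, 24.5, 26.25]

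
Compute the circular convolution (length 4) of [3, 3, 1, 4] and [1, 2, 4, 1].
Use y[k] = Σ_j u[j]·v[(k-j) mod 4]. y[0] = 3×1 + 3×1 + 1×4 + 4×2 = 18; y[1] = 3×2 + 3×1 + 1×1 + 4×4 = 26; y[2] = 3×4 + 3×2 + 1×1 + 4×1 = 23; y[3] = 3×1 + 3×4 + 1×2 + 4×1 = 21. Result: [18, 26, 23, 21]

[18, 26, 23, 21]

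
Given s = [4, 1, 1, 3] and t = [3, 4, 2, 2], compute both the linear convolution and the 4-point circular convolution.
Linear: y_lin[0] = 4×3 = 12; y_lin[1] = 4×4 + 1×3 = 19; y_lin[2] = 4×2 + 1×4 + 1×3 = 15; y_lin[3] = 4×2 + 1×2 + 1×4 + 3×3 = 23; y_lin[4] = 1×2 + 1×2 + 3×4 = 16; y_lin[5] = 1×2 + 3×2 = 8; y_lin[6] = 3×2 = 6 → [12, 19, 15, 23, 16, 8, 6]. Circular (length 4): y[0] = 4×3 + 1×2 + 1×2 + 3×4 = 28; y[1] = 4×4 + 1×3 + 1×2 + 3×2 = 27; y[2] = 4×2 + 1×4 + 1×3 + 3×2 = 21; y[3] = 4×2 + 1×2 + 1×4 + 3×3 = 23 → [28, 27, 21, 23]

Linear: [12, 19, 15, 23, 16, 8, 6], Circular: [28, 27, 21, 23]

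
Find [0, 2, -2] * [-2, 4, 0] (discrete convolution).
y[0] = 0×-2 = 0; y[1] = 0×4 + 2×-2 = -4; y[2] = 0×0 + 2×4 + -2×-2 = 12; y[3] = 2×0 + -2×4 = -8; y[4] = -2×0 = 0

[0, -4, 12, -8, 0]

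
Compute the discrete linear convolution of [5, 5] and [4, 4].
y[0] = 5×4 = 20; y[1] = 5×4 + 5×4 = 40; y[2] = 5×4 = 20

[20, 40, 20]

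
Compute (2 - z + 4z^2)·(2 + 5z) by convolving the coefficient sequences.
Ascending coefficients: a = [2, -1, 4], b = [2, 5]. c[0] = 2×2 = 4; c[1] = 2×5 + -1×2 = 8; c[2] = -1×5 + 4×2 = 3; c[3] = 4×5 = 20. Result coefficients: [4, 8, 3, 20] → 4 + 8z + 3z^2 + 20z^3

4 + 8z + 3z^2 + 20z^3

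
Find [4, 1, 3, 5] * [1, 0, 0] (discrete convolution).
y[0] = 4×1 = 4; y[1] = 4×0 + 1×1 = 1; y[2] = 4×0 + 1×0 + 3×1 = 3; y[3] = 1×0 + 3×0 + 5×1 = 5; y[4] = 3×0 + 5×0 = 0; y[5] = 5×0 = 0

[4, 1, 3, 5, 0, 0]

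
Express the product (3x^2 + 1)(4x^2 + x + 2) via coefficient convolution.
Ascending coefficients: a = [1, 0, 3], b = [2, 1, 4]. c[0] = 1×2 = 2; c[1] = 1×1 + 0×2 = 1; c[2] = 1×4 + 0×1 + 3×2 = 10; c[3] = 0×4 + 3×1 = 3; c[4] = 3×4 = 12. Result coefficients: [2, 1, 10, 3, 12] → 12x^4 + 3x^3 + 10x^2 + x + 2

12x^4 + 3x^3 + 10x^2 + x + 2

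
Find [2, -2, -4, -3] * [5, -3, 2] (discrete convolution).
y[0] = 2×5 = 10; y[1] = 2×-3 + -2×5 = -16; y[2] = 2×2 + -2×-3 + -4×5 = -10; y[3] = -2×2 + -4×-3 + -3×5 = -7; y[4] = -4×2 + -3×-3 = 1; y[5] = -3×2 = -6

[10, -16, -10, -7, 1, -6]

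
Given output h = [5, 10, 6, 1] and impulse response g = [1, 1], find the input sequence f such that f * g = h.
Deconvolve h=[5, 10, 6, 1] by g=[1, 1]. Since g[0]=1, solve forward: f[0] = h[0] / 1 = 5; f[1] = (h[1] - 5×1) / 1 = 5; f[2] = (h[2] - 5×1) / 1 = 1. So f = [5, 5, 1]. Check by forward convolution: h[0] = 5×1 = 5; h[1] = 5×1 + 5×1 = 10; h[2] = 5×1 + 1×1 = 6; h[3] = 1×1 = 1

[5, 5, 1]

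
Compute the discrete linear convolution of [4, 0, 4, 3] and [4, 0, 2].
y[0] = 4×4 = 16; y[1] = 4×0 + 0×4 = 0; y[2] = 4×2 + 0×0 + 4×4 = 24; y[3] = 0×2 + 4×0 + 3×4 = 12; y[4] = 4×2 + 3×0 = 8; y[5] = 3×2 = 6

[16, 0, 24, 12, 8, 6]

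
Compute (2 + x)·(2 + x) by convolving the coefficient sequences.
Ascending coefficients: a = [2, 1], b = [2, 1]. c[0] = 2×2 = 4; c[1] = 2×1 + 1×2 = 4; c[2] = 1×1 = 1. Result coefficients: [4, 4, 1] → 4 + 4x + x^2

4 + 4x + x^2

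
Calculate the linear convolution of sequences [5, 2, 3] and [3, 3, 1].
y[0] = 5×3 = 15; y[1] = 5×3 + 2×3 = 21; y[2] = 5×1 + 2×3 + 3×3 = 20; y[3] = 2×1 + 3×3 = 11; y[4] = 3×1 = 3

[15, 21, 20, 11, 3]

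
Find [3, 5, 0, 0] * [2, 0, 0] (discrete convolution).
y[0] = 3×2 = 6; y[1] = 3×0 + 5×2 = 10; y[2] = 3×0 + 5×0 + 0×2 = 0; y[3] = 5×0 + 0×0 + 0×2 = 0; y[4] = 0×0 + 0×0 = 0; y[5] = 0×0 = 0

[6, 10, 0, 0, 0, 0]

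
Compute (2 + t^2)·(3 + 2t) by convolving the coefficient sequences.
Ascending coefficients: a = [2, 0, 1], b = [3, 2]. c[0] = 2×3 = 6; c[1] = 2×2 + 0×3 = 4; c[2] = 0×2 + 1×3 = 3; c[3] = 1×2 = 2. Result coefficients: [6, 4, 3, 2] → 6 + 4t + 3t^2 + 2t^3

6 + 4t + 3t^2 + 2t^3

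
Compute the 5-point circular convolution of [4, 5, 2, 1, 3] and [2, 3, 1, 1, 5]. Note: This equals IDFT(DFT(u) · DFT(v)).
Either evaluate y[k] = Σ_j u[j]·v[(k-j) mod 5] directly, or use IDFT(DFT(u) · DFT(v)). y[0] = 4×2 + 5×5 + 2×1 + 1×1 + 3×3 = 45; y[1] = 4×3 + 5×2 + 2×5 + 1×1 + 3×1 = 36; y[2] = 4×1 + 5×3 + 2×2 + 1×5 + 3×1 = 31; y[3] = 4×1 + 5×1 + 2×3 + 1×2 + 3×5 = 32; y[4] = 4×5 + 5×1 + 2×1 + 1×3 + 3×2 = 36. Result: [45, 36, 31, 32, 36]

[45, 36, 31, 32, 36]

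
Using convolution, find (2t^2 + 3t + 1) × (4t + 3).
Ascending coefficients: a = [1, 3, 2], b = [3, 4]. c[0] = 1×3 = 3; c[1] = 1×4 + 3×3 = 13; c[2] = 3×4 + 2×3 = 18; c[3] = 2×4 = 8. Result coefficients: [3, 13, 18, 8] → 8t^3 + 18t^2 + 13t + 3

8t^3 + 18t^2 + 13t + 3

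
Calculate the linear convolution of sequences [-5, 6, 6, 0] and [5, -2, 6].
y[0] = -5×5 = -25; y[1] = -5×-2 + 6×5 = 40; y[2] = -5×6 + 6×-2 + 6×5 = -12; y[3] = 6×6 + 6×-2 + 0×5 = 24; y[4] = 6×6 + 0×-2 = 36; y[5] = 0×6 = 0

[-25, 40, -12, 24, 36, 0]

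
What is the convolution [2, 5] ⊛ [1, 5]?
y[0] = 2×1 = 2; y[1] = 2×5 + 5×1 = 15; y[2] = 5×5 = 25

[2, 15, 25]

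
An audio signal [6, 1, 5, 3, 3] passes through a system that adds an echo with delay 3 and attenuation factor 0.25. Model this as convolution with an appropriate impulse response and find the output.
Direct-path + delayed-attenuated-path model → impulse response h = [1, 0, 0, 0.25] (1 at lag 0, 0.25 at lag 3). Output y[n] = x[n] + 0.25·x[n - 3] (with x[n] = 0 outside 0..4): y[0] = 6 + 0.25×0 = 6; y[1] = 1 + 0.25×0 = 1; y[2] = 5 + 0.25×0 = 5; y[3] = 3 + 0.25×6 = 4.5; y[4] = 3 + 0.25×1 = 3.25; y[5] = 0 + 0.25×5 = 1.25; y[6] = 0 + 0.25×3 = 0.75; y[7] = 0 + 0.25×3 = 0.75. So y = [6, 1, 5, 4.5, 3.25, 1.25, 0.75, 0.75]

[6, 1, 5, 4.5, 3.25, 1.25, 0.75, 0.75]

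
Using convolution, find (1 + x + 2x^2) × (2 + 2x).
Ascending coefficients: a = [1, 1, 2], b = [2, 2]. c[0] = 1×2 = 2; c[1] = 1×2 + 1×2 = 4; c[2] = 1×2 + 2×2 = 6; c[3] = 2×2 = 4. Result coefficients: [2, 4, 6, 4] → 2 + 4x + 6x^2 + 4x^3

2 + 4x + 6x^2 + 4x^3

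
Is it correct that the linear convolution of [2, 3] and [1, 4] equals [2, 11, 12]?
Recompute linear convolution of [2, 3] and [1, 4]: y[0] = 2×1 = 2; y[1] = 2×4 + 3×1 = 11; y[2] = 3×4 = 12 → [2, 11, 12]. Given [2, 11, 12] matches, so answer: Yes

Yes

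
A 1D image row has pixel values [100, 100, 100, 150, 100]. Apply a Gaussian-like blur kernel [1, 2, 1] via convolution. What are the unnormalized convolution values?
Convolve image row [100, 100, 100, 150, 100] with kernel [1, 2, 1]: y[0] = 100×1 = 100; y[1] = 100×2 + 100×1 = 300; y[2] = 100×1 + 100×2 + 100×1 = 400; y[3] = 100×1 + 100×2 + 150×1 = 450; y[4] = 100×1 + 150×2 + 100×1 = 500; y[5] = 150×1 + 100×2 = 350; y[6] = 100×1 = 100 → [100, 300, 400, 450, 500, 350, 100]. Normalization factor = sum(kernel) = 4.

[100, 300, 400, 450, 500, 350, 100]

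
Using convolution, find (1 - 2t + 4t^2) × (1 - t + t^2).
Ascending coefficients: a = [1, -2, 4], b = [1, -1, 1]. c[0] = 1×1 = 1; c[1] = 1×-1 + -2×1 = -3; c[2] = 1×1 + -2×-1 + 4×1 = 7; c[3] = -2×1 + 4×-1 = -6; c[4] = 4×1 = 4. Result coefficients: [1, -3, 7, -6, 4] → 1 - 3t + 7t^2 - 6t^3 + 4t^4

1 - 3t + 7t^2 - 6t^3 + 4t^4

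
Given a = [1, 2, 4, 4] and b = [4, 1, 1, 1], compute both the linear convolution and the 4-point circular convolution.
Linear: y_lin[0] = 1×4 = 4; y_lin[1] = 1×1 + 2×4 = 9; y_lin[2] = 1×1 + 2×1 + 4×4 = 19; y_lin[3] = 1×1 + 2×1 + 4×1 + 4×4 = 23; y_lin[4] = 2×1 + 4×1 + 4×1 = 10; y_lin[5] = 4×1 + 4×1 = 8; y_lin[6] = 4×1 = 4 → [4, 9, 19, 23, 10, 8, 4]. Circular (length 4): y[0] = 1×4 + 2×1 + 4×1 + 4×1 = 14; y[1] = 1×1 + 2×4 + 4×1 + 4×1 = 17; y[2] = 1×1 + 2×1 + 4×4 + 4×1 = 23; y[3] = 1×1 + 2×1 + 4×1 + 4×4 = 23 → [14, 17, 23, 23]

Linear: [4, 9, 19, 23, 10, 8, 4], Circular: [14, 17, 23, 23]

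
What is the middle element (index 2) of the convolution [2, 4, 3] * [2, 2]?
Use y[k] = Σ_i a[i]·b[k-i] at k=2. y[2] = 4×2 + 3×2 = 14

14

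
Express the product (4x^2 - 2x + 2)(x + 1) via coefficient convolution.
Ascending coefficients: a = [2, -2, 4], b = [1, 1]. c[0] = 2×1 = 2; c[1] = 2×1 + -2×1 = 0; c[2] = -2×1 + 4×1 = 2; c[3] = 4×1 = 4. Result coefficients: [2, 0, 2, 4] → 4x^3 + 2x^2 + 2

4x^3 + 2x^2 + 2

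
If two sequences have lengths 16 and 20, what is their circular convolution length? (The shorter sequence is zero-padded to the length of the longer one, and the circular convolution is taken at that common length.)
Circular convolution (zero-padding the shorter input) has length max(m, n) = max(16, 20) = 20

20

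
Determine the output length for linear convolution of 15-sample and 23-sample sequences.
Linear/full convolution length: m + n - 1 = 15 + 23 - 1 = 37

37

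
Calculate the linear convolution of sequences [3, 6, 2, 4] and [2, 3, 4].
y[0] = 3×2 = 6; y[1] = 3×3 + 6×2 = 21; y[2] = 3×4 + 6×3 + 2×2 = 34; y[3] = 6×4 + 2×3 + 4×2 = 38; y[4] = 2×4 + 4×3 = 20; y[5] = 4×4 = 16

[6, 21, 34, 38, 20, 16]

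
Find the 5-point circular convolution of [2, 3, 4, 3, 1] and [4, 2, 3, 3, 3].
Use y[k] = Σ_j x[j]·h[(k-j) mod 5]. y[0] = 2×4 + 3×3 + 4×3 + 3×3 + 1×2 = 40; y[1] = 2×2 + 3×4 + 4×3 + 3×3 + 1×3 = 40; y[2] = 2×3 + 3×2 + 4×4 + 3×3 + 1×3 = 40; y[3] = 2×3 + 3×3 + 4×2 + 3×4 + 1×3 = 38; y[4] = 2×3 + 3×3 + 4×3 + 3×2 + 1×4 = 37. Result: [40, 40, 40, 38, 37]

[40, 40, 40, 38, 37]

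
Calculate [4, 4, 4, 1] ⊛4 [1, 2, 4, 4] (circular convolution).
Use y[k] = Σ_j f[j]·g[(k-j) mod 4]. y[0] = 4×1 + 4×4 + 4×4 + 1×2 = 38; y[1] = 4×2 + 4×1 + 4×4 + 1×4 = 32; y[2] = 4×4 + 4×2 + 4×1 + 1×4 = 32; y[3] = 4×4 + 4×4 + 4×2 + 1×1 = 41. Result: [38, 32, 32, 41]

[38, 32, 32, 41]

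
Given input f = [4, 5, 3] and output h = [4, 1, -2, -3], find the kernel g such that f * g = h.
Output length 4 = len(f) + len(g) - 1 ⇒ len(g) = 2. Solve g forward using g[k] = (h[k] - Σ_{i≥1} f[i]·g[k-i]) / f[0]: g[0] = h[0] / f[0] = 4 / 4 = 1; g[1] = (h[1] - 5×1) / f[0] = (1 - 5×1) / 4 = -1. So g = [1, -1]. Forward-check [4, 5, 3] * [1, -1]: h[0] = 4×1 = 4; h[1] = 4×-1 + 5×1 = 1; h[2] = 5×-1 + 3×1 = -2; h[3] = 3×-1 = -3 → [4, 1, -2, -3] ✓

[1, -1]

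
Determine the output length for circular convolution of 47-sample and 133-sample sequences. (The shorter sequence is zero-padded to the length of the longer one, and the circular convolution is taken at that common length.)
Circular convolution (zero-padding the shorter input) has length max(m, n) = max(47, 133) = 133

133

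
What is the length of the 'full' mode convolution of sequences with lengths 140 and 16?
Linear/full convolution length: m + n - 1 = 140 + 16 - 1 = 155

155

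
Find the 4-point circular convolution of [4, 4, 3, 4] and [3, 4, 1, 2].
Use y[k] = Σ_j a[j]·b[(k-j) mod 4]. y[0] = 4×3 + 4×2 + 3×1 + 4×4 = 39; y[1] = 4×4 + 4×3 + 3×2 + 4×1 = 38; y[2] = 4×1 + 4×4 + 3×3 + 4×2 = 37; y[3] = 4×2 + 4×1 + 3×4 + 4×3 = 36. Result: [39, 38, 37, 36]

[39, 38, 37, 36]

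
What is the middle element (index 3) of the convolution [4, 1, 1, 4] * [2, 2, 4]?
Use y[k] = Σ_i a[i]·b[k-i] at k=3. y[3] = 1×4 + 1×2 + 4×2 = 14

14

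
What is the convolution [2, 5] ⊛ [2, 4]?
y[0] = 2×2 = 4; y[1] = 2×4 + 5×2 = 18; y[2] = 5×4 = 20

[4, 18, 20]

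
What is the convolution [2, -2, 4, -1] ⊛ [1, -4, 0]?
y[0] = 2×1 = 2; y[1] = 2×-4 + -2×1 = -10; y[2] = 2×0 + -2×-4 + 4×1 = 12; y[3] = -2×0 + 4×-4 + -1×1 = -17; y[4] = 4×0 + -1×-4 = 4; y[5] = -1×0 = 0

[2, -10, 12, -17, 4, 0]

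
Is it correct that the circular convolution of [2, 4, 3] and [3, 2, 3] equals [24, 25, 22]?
Recompute circular convolution of [2, 4, 3] and [3, 2, 3]: y[0] = 2×3 + 4×3 + 3×2 = 24; y[1] = 2×2 + 4×3 + 3×3 = 25; y[2] = 2×3 + 4×2 + 3×3 = 23 → [24, 25, 23]. Compare to given [24, 25, 22]: they differ at index 2: given 22, correct 23, so answer: No

No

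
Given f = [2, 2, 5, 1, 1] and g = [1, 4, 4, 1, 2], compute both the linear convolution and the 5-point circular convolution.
Linear: y_lin[0] = 2×1 = 2; y_lin[1] = 2×4 + 2×1 = 10; y_lin[2] = 2×4 + 2×4 + 5×1 = 21; y_lin[3] = 2×1 + 2×4 + 5×4 + 1×1 = 31; y_lin[4] = 2×2 + 2×1 + 5×4 + 1×4 + 1×1 = 31; y_lin[5] = 2×2 + 5×1 + 1×4 + 1×4 = 17; y_lin[6] = 5×2 + 1×1 + 1×4 = 15; y_lin[7] = 1×2 + 1×1 = 3; y_lin[8] = 1×2 = 2 → [2, 10, 21, 31, 31, 17, 15, 3, 2]. Circular (length 5): y[0] = 2×1 + 2×2 + 5×1 + 1×4 + 1×4 = 19; y[1] = 2×4 + 2×1 + 5×2 + 1×1 + 1×4 = 25; y[2] = 2×4 + 2×4 + 5×1 + 1×2 + 1×1 = 24; y[3] = 2×1 + 2×4 + 5×4 + 1×1 + 1×2 = 33; y[4] = 2×2 + 2×1 + 5×4 + 1×4 + 1×1 = 31 → [19, 25, 24, 33, 31]

Linear: [2, 10, 21, 31, 31, 17, 15, 3, 2], Circular: [19, 25, 24, 33, 31]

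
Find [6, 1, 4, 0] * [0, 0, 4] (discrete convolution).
y[0] = 6×0 = 0; y[1] = 6×0 + 1×0 = 0; y[2] = 6×4 + 1×0 + 4×0 = 24; y[3] = 1×4 + 4×0 + 0×0 = 4; y[4] = 4×4 + 0×0 = 16; y[5] = 0×4 = 0

[0, 0, 24, 4, 16, 0]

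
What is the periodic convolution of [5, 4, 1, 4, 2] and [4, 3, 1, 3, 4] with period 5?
Use y[k] = Σ_j s[j]·t[(k-j) mod 5]. y[0] = 5×4 + 4×4 + 1×3 + 4×1 + 2×3 = 49; y[1] = 5×3 + 4×4 + 1×4 + 4×3 + 2×1 = 49; y[2] = 5×1 + 4×3 + 1×4 + 4×4 + 2×3 = 43; y[3] = 5×3 + 4×1 + 1×3 + 4×4 + 2×4 = 46; y[4] = 5×4 + 4×3 + 1×1 + 4×3 + 2×4 = 53. Result: [49, 49, 43, 46, 53]

[49, 49, 43, 46, 53]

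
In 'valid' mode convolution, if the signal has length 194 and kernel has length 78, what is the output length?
'Valid' mode counts only positions where the kernel fully overlaps the signal: m - n + 1 = 194 - 78 + 1 = 117

117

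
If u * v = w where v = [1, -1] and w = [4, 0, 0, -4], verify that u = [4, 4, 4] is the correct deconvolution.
Forward-compute [4, 4, 4] * [1, -1]: w[0] = 4×1 = 4; w[1] = 4×-1 + 4×1 = 0; w[2] = 4×-1 + 4×1 = 0; w[3] = 4×-1 = -4 → [4, 0, 0, -4]. Matches given w = [4, 0, 0, -4], so verified.

Verified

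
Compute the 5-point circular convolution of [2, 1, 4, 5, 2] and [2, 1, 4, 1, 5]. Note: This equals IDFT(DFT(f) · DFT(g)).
Either evaluate y[k] = Σ_j f[j]·g[(k-j) mod 5] directly, or use IDFT(DFT(f) · DFT(g)). y[0] = 2×2 + 1×5 + 4×1 + 5×4 + 2×1 = 35; y[1] = 2×1 + 1×2 + 4×5 + 5×1 + 2×4 = 37; y[2] = 2×4 + 1×1 + 4×2 + 5×5 + 2×1 = 44; y[3] = 2×1 + 1×4 + 4×1 + 5×2 + 2×5 = 30; y[4] = 2×5 + 1×1 + 4×4 + 5×1 + 2×2 = 36. Result: [35, 37, 44, 30, 36]

[35, 37, 44, 30, 36]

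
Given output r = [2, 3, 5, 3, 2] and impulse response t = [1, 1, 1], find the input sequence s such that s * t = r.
Deconvolve r=[2, 3, 5, 3, 2] by t=[1, 1, 1]. Since t[0]=1, solve forward: s[0] = r[0] / 1 = 2; s[1] = (r[1] - 2×1) / 1 = 1; s[2] = (r[2] - 1×1 - 2×1) / 1 = 2. So s = [2, 1, 2]. Check by forward convolution: r[0] = 2×1 = 2; r[1] = 2×1 + 1×1 = 3; r[2] = 2×1 + 1×1 + 2×1 = 5; r[3] = 1×1 + 2×1 = 3; r[4] = 2×1 = 2

[2, 1, 2]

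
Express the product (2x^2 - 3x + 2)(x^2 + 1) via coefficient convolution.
Ascending coefficients: a = [2, -3, 2], b = [1, 0, 1]. c[0] = 2×1 = 2; c[1] = 2×0 + -3×1 = -3; c[2] = 2×1 + -3×0 + 2×1 = 4; c[3] = -3×1 + 2×0 = -3; c[4] = 2×1 = 2. Result coefficients: [2, -3, 4, -3, 2] → 2x^4 - 3x^3 + 4x^2 - 3x + 2

2x^4 - 3x^3 + 4x^2 - 3x + 2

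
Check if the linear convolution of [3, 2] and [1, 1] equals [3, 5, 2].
Recompute linear convolution of [3, 2] and [1, 1]: y[0] = 3×1 = 3; y[1] = 3×1 + 2×1 = 5; y[2] = 2×1 = 2 → [3, 5, 2]. Given [3, 5, 2] matches, so answer: Yes

Yes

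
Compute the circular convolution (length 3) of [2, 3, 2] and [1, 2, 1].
Use y[k] = Σ_j f[j]·g[(k-j) mod 3]. y[0] = 2×1 + 3×1 + 2×2 = 9; y[1] = 2×2 + 3×1 + 2×1 = 9; y[2] = 2×1 + 3×2 + 2×1 = 10. Result: [9, 9, 10]

[9, 9, 10]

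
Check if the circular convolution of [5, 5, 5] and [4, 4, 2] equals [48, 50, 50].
Recompute circular convolution of [5, 5, 5] and [4, 4, 2]: y[0] = 5×4 + 5×2 + 5×4 = 50; y[1] = 5×4 + 5×4 + 5×2 = 50; y[2] = 5×2 + 5×4 + 5×4 = 50 → [50, 50, 50]. Compare to given [48, 50, 50]: they differ at index 0: given 48, correct 50, so answer: No

No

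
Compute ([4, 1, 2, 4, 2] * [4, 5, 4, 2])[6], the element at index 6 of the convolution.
Use y[k] = Σ_i a[i]·b[k-i] at k=6. y[6] = 4×2 + 2×4 = 16

16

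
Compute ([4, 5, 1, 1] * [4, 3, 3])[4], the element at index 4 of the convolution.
Use y[k] = Σ_i a[i]·b[k-i] at k=4. y[4] = 1×3 + 1×3 = 6

6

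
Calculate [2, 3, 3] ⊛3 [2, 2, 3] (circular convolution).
Use y[k] = Σ_j s[j]·t[(k-j) mod 3]. y[0] = 2×2 + 3×3 + 3×2 = 19; y[1] = 2×2 + 3×2 + 3×3 = 19; y[2] = 2×3 + 3×2 + 3×2 = 18. Result: [19, 19, 18]

[19, 19, 18]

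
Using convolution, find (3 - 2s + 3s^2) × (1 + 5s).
Ascending coefficients: a = [3, -2, 3], b = [1, 5]. c[0] = 3×1 = 3; c[1] = 3×5 + -2×1 = 13; c[2] = -2×5 + 3×1 = -7; c[3] = 3×5 = 15. Result coefficients: [3, 13, -7, 15] → 3 + 13s - 7s^2 + 15s^3

3 + 13s - 7s^2 + 15s^3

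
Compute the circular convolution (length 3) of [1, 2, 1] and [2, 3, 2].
Use y[k] = Σ_j s[j]·t[(k-j) mod 3]. y[0] = 1×2 + 2×2 + 1×3 = 9; y[1] = 1×3 + 2×2 + 1×2 = 9; y[2] = 1×2 + 2×3 + 1×2 = 10. Result: [9, 9, 10]

[9, 9, 10]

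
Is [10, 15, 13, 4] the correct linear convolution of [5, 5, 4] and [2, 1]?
Recompute linear convolution of [5, 5, 4] and [2, 1]: y[0] = 5×2 = 10; y[1] = 5×1 + 5×2 = 15; y[2] = 5×1 + 4×2 = 13; y[3] = 4×1 = 4 → [10, 15, 13, 4]. Given [10, 15, 13, 4] matches, so answer: Yes

Yes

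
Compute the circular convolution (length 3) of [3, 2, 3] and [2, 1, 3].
Use y[k] = Σ_j u[j]·v[(k-j) mod 3]. y[0] = 3×2 + 2×3 + 3×1 = 15; y[1] = 3×1 + 2×2 + 3×3 = 16; y[2] = 3×3 + 2×1 + 3×2 = 17. Result: [15, 16, 17]

[15, 16, 17]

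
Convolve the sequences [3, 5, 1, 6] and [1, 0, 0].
y[0] = 3×1 = 3; y[1] = 3×0 + 5×1 = 5; y[2] = 3×0 + 5×0 + 1×1 = 1; y[3] = 5×0 + 1×0 + 6×1 = 6; y[4] = 1×0 + 6×0 = 0; y[5] = 6×0 = 0

[3, 5, 1, 6, 0, 0]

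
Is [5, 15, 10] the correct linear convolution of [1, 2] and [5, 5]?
Recompute linear convolution of [1, 2] and [5, 5]: y[0] = 1×5 = 5; y[1] = 1×5 + 2×5 = 15; y[2] = 2×5 = 10 → [5, 15, 10]. Given [5, 15, 10] matches, so answer: Yes

Yes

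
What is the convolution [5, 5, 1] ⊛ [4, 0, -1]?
y[0] = 5×4 = 20; y[1] = 5×0 + 5×4 = 20; y[2] = 5×-1 + 5×0 + 1×4 = -1; y[3] = 5×-1 + 1×0 = -5; y[4] = 1×-1 = -1

[20, 20, -1, -5, -1]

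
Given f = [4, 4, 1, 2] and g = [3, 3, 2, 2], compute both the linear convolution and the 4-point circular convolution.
Linear: y_lin[0] = 4×3 = 12; y_lin[1] = 4×3 + 4×3 = 24; y_lin[2] = 4×2 + 4×3 + 1×3 = 23; y_lin[3] = 4×2 + 4×2 + 1×3 + 2×3 = 25; y_lin[4] = 4×2 + 1×2 + 2×3 = 16; y_lin[5] = 1×2 + 2×2 = 6; y_lin[6] = 2×2 = 4 → [12, 24, 23, 25, 16, 6, 4]. Circular (length 4): y[0] = 4×3 + 4×2 + 1×2 + 2×3 = 28; y[1] = 4×3 + 4×3 + 1×2 + 2×2 = 30; y[2] = 4×2 + 4×3 + 1×3 + 2×2 = 27; y[3] = 4×2 + 4×2 + 1×3 + 2×3 = 25 → [28, 30, 27, 25]

Linear: [12, 24, 23, 25, 16, 6, 4], Circular: [28, 30, 27, 25]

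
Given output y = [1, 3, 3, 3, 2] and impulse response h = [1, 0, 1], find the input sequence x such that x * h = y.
Deconvolve y=[1, 3, 3, 3, 2] by h=[1, 0, 1]. Since h[0]=1, solve forward: x[0] = y[0] / 1 = 1; x[1] = (y[1] - 1×0) / 1 = 3; x[2] = (y[2] - 3×0 - 1×1) / 1 = 2. So x = [1, 3, 2]. Check by forward convolution: y[0] = 1×1 = 1; y[1] = 1×0 + 3×1 = 3; y[2] = 1×1 + 3×0 + 2×1 = 3; y[3] = 3×1 + 2×0 = 3; y[4] = 2×1 = 2

[1, 3, 2]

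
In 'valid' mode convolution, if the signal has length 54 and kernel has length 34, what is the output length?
'Valid' mode counts only positions where the kernel fully overlaps the signal: m - n + 1 = 54 - 34 + 1 = 21

21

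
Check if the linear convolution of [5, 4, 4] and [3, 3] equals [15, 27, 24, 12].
Recompute linear convolution of [5, 4, 4] and [3, 3]: y[0] = 5×3 = 15; y[1] = 5×3 + 4×3 = 27; y[2] = 4×3 + 4×3 = 24; y[3] = 4×3 = 12 → [15, 27, 24, 12]. Given [15, 27, 24, 12] matches, so answer: Yes

Yes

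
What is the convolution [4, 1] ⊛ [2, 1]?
y[0] = 4×2 = 8; y[1] = 4×1 + 1×2 = 6; y[2] = 1×1 = 1

[8, 6, 1]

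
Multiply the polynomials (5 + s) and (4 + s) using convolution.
Ascending coefficients: a = [5, 1], b = [4, 1]. c[0] = 5×4 = 20; c[1] = 5×1 + 1×4 = 9; c[2] = 1×1 = 1. Result coefficients: [20, 9, 1] → 20 + 9s + s^2

20 + 9s + s^2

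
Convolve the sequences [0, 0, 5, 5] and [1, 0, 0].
y[0] = 0×1 = 0; y[1] = 0×0 + 0×1 = 0; y[2] = 0×0 + 0×0 + 5×1 = 5; y[3] = 0×0 + 5×0 + 5×1 = 5; y[4] = 5×0 + 5×0 = 0; y[5] = 5×0 = 0

[0, 0, 5, 5, 0, 0]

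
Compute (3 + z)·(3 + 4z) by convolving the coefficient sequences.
Ascending coefficients: a = [3, 1], b = [3, 4]. c[0] = 3×3 = 9; c[1] = 3×4 + 1×3 = 15; c[2] = 1×4 = 4. Result coefficients: [9, 15, 4] → 9 + 15z + 4z^2

9 + 15z + 4z^2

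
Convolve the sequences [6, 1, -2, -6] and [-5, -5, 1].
y[0] = 6×-5 = -30; y[1] = 6×-5 + 1×-5 = -35; y[2] = 6×1 + 1×-5 + -2×-5 = 11; y[3] = 1×1 + -2×-5 + -6×-5 = 41; y[4] = -2×1 + -6×-5 = 28; y[5] = -6×1 = -6

[-30, -35, 11, 41, 28, -6]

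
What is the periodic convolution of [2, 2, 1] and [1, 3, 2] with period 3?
Use y[k] = Σ_j u[j]·v[(k-j) mod 3]. y[0] = 2×1 + 2×2 + 1×3 = 9; y[1] = 2×3 + 2×1 + 1×2 = 10; y[2] = 2×2 + 2×3 + 1×1 = 11. Result: [9, 10, 11]

[9, 10, 11]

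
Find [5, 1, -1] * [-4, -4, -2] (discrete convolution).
y[0] = 5×-4 = -20; y[1] = 5×-4 + 1×-4 = -24; y[2] = 5×-2 + 1×-4 + -1×-4 = -10; y[3] = 1×-2 + -1×-4 = 2; y[4] = -1×-2 = 2

[-20, -24, -10, 2, 2]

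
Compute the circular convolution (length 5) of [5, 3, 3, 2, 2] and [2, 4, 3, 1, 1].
Use y[k] = Σ_j f[j]·g[(k-j) mod 5]. y[0] = 5×2 + 3×1 + 3×1 + 2×3 + 2×4 = 30; y[1] = 5×4 + 3×2 + 3×1 + 2×1 + 2×3 = 37; y[2] = 5×3 + 3×4 + 3×2 + 2×1 + 2×1 = 37; y[3] = 5×1 + 3×3 + 3×4 + 2×2 + 2×1 = 32; y[4] = 5×1 + 3×1 + 3×3 + 2×4 + 2×2 = 29. Result: [30, 37, 37, 32, 29]

[30, 37, 37, 32, 29]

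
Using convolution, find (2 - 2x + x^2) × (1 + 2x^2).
Ascending coefficients: a = [2, -2, 1], b = [1, 0, 2]. c[0] = 2×1 = 2; c[1] = 2×0 + -2×1 = -2; c[2] = 2×2 + -2×0 + 1×1 = 5; c[3] = -2×2 + 1×0 = -4; c[4] = 1×2 = 2. Result coefficients: [2, -2, 5, -4, 2] → 2 - 2x + 5x^2 - 4x^3 + 2x^4

2 - 2x + 5x^2 - 4x^3 + 2x^4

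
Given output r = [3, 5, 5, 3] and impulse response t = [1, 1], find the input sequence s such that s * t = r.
Deconvolve r=[3, 5, 5, 3] by t=[1, 1]. Since t[0]=1, solve forward: s[0] = r[0] / 1 = 3; s[1] = (r[1] - 3×1) / 1 = 2; s[2] = (r[2] - 2×1) / 1 = 3. So s = [3, 2, 3]. Check by forward convolution: r[0] = 3×1 = 3; r[1] = 3×1 + 2×1 = 5; r[2] = 2×1 + 3×1 = 5; r[3] = 3×1 = 3

[3, 2, 3]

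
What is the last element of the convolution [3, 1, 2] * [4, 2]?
Use y[k] = Σ_i a[i]·b[k-i] at k=3. y[3] = 2×2 = 4

4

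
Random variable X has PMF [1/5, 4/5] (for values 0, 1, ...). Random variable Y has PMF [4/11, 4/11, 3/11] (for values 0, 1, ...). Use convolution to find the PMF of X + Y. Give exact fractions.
P(X+Y=k) = Σ_i P(X=i)·P(Y=k-i) — a convolution of [1/5, 4/5] and [4/11, 4/11, 3/11]. P(X+Y=0) = (1/5)×(4/11) = 4/55; P(X+Y=1) = (1/5)×(4/11) + (4/5)×(4/11) = 4/55 + 16/55 = 4/11; P(X+Y=2) = (1/5)×(3/11) + (4/5)×(4/11) = 3/55 + 16/55 = 19/55; P(X+Y=3) = (4/5)×(3/11) = 12/55. PMF: [4/55, 4/11, 19/55, 12/55] (sums to 1 ✓)

[4/55, 4/11, 19/55, 12/55]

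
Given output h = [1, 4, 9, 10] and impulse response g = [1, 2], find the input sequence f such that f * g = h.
Deconvolve h=[1, 4, 9, 10] by g=[1, 2]. Since g[0]=1, solve forward: f[0] = h[0] / 1 = 1; f[1] = (h[1] - 1×2) / 1 = 2; f[2] = (h[2] - 2×2) / 1 = 5. So f = [1, 2, 5]. Check by forward convolution: h[0] = 1×1 = 1; h[1] = 1×2 + 2×1 = 4; h[2] = 2×2 + 5×1 = 9; h[3] = 5×2 = 10

[1, 2, 5]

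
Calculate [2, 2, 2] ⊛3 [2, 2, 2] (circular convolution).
Use y[k] = Σ_j s[j]·t[(k-j) mod 3]. y[0] = 2×2 + 2×2 + 2×2 = 12; y[1] = 2×2 + 2×2 + 2×2 = 12; y[2] = 2×2 + 2×2 + 2×2 = 12. Result: [12, 12, 12]

[12, 12, 12]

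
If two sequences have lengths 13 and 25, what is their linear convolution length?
Linear/full convolution length: m + n - 1 = 13 + 25 - 1 = 37

37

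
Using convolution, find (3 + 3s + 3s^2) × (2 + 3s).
Ascending coefficients: a = [3, 3, 3], b = [2, 3]. c[0] = 3×2 = 6; c[1] = 3×3 + 3×2 = 15; c[2] = 3×3 + 3×2 = 15; c[3] = 3×3 = 9. Result coefficients: [6, 15, 15, 9] → 6 + 15s + 15s^2 + 9s^3

6 + 15s + 15s^2 + 9s^3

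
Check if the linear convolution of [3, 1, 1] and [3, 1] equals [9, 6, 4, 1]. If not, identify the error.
Recompute linear convolution of [3, 1, 1] and [3, 1]: y[0] = 3×3 = 9; y[1] = 3×1 + 1×3 = 6; y[2] = 1×1 + 1×3 = 4; y[3] = 1×1 = 1 → [9, 6, 4, 1]. Given [9, 6, 4, 1] matches, so answer: Yes

Yes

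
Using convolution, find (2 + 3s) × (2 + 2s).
Ascending coefficients: a = [2, 3], b = [2, 2]. c[0] = 2×2 = 4; c[1] = 2×2 + 3×2 = 10; c[2] = 3×2 = 6. Result coefficients: [4, 10, 6] → 4 + 10s + 6s^2

4 + 10s + 6s^2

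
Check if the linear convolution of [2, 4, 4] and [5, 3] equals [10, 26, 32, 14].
Recompute linear convolution of [2, 4, 4] and [5, 3]: y[0] = 2×5 = 10; y[1] = 2×3 + 4×5 = 26; y[2] = 4×3 + 4×5 = 32; y[3] = 4×3 = 12 → [10, 26, 32, 12]. Compare to given [10, 26, 32, 14]: they differ at index 3: given 14, correct 12, so answer: No

No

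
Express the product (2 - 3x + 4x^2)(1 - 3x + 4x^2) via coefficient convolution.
Ascending coefficients: a = [2, -3, 4], b = [1, -3, 4]. c[0] = 2×1 = 2; c[1] = 2×-3 + -3×1 = -9; c[2] = 2×4 + -3×-3 + 4×1 = 21; c[3] = -3×4 + 4×-3 = -24; c[4] = 4×4 = 16. Result coefficients: [2, -9, 21, -24, 16] → 2 - 9x + 21x^2 - 24x^3 + 16x^4

2 - 9x + 21x^2 - 24x^3 + 16x^4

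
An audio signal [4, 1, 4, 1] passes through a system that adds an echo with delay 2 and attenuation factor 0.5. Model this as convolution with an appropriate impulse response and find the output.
Direct-path + delayed-attenuated-path model → impulse response h = [1, 0, 0.5] (1 at lag 0, 0.5 at lag 2). Output y[n] = x[n] + 0.5·x[n - 2] (with x[n] = 0 outside 0..3): y[0] = 4 + 0.5×0 = 4; y[1] = 1 + 0.5×0 = 1; y[2] = 4 + 0.5×4 = 6.0; y[3] = 1 + 0.5×1 = 1.5; y[4] = 0 + 0.5×4 = 2.0; y[5] = 0 + 0.5×1 = 0.5. So y = [4, 1, 6.0, 1.5, 2.0, 0.5]

[4, 1, 6.0, 1.5, 2.0, 0.5]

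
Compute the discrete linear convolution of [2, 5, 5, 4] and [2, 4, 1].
y[0] = 2×2 = 4; y[1] = 2×4 + 5×2 = 18; y[2] = 2×1 + 5×4 + 5×2 = 32; y[3] = 5×1 + 5×4 + 4×2 = 33; y[4] = 5×1 + 4×4 = 21; y[5] = 4×1 = 4

[4, 18, 32, 33, 21, 4]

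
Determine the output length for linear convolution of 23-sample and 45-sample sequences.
Linear/full convolution length: m + n - 1 = 23 + 45 - 1 = 67

67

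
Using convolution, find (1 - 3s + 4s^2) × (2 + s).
Ascending coefficients: a = [1, -3, 4], b = [2, 1]. c[0] = 1×2 = 2; c[1] = 1×1 + -3×2 = -5; c[2] = -3×1 + 4×2 = 5; c[3] = 4×1 = 4. Result coefficients: [2, -5, 5, 4] → 2 - 5s + 5s^2 + 4s^3

2 - 5s + 5s^2 + 4s^3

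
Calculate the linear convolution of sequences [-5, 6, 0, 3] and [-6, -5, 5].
y[0] = -5×-6 = 30; y[1] = -5×-5 + 6×-6 = -11; y[2] = -5×5 + 6×-5 + 0×-6 = -55; y[3] = 6×5 + 0×-5 + 3×-6 = 12; y[4] = 0×5 + 3×-5 = -15; y[5] = 3×5 = 15

[30, -11, -55, 12, -15, 15]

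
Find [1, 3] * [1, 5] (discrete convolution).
y[0] = 1×1 = 1; y[1] = 1×5 + 3×1 = 8; y[2] = 3×5 = 15

[1, 8, 15]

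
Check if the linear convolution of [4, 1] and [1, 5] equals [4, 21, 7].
Recompute linear convolution of [4, 1] and [1, 5]: y[0] = 4×1 = 4; y[1] = 4×5 + 1×1 = 21; y[2] = 1×5 = 5 → [4, 21, 5]. Compare to given [4, 21, 7]: they differ at index 2: given 7, correct 5, so answer: No

No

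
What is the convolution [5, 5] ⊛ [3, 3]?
y[0] = 5×3 = 15; y[1] = 5×3 + 5×3 = 30; y[2] = 5×3 = 15

[15, 30, 15]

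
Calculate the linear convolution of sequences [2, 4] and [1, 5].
y[0] = 2×1 = 2; y[1] = 2×5 + 4×1 = 14; y[2] = 4×5 = 20

[2, 14, 20]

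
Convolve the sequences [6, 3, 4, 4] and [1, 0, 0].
y[0] = 6×1 = 6; y[1] = 6×0 + 3×1 = 3; y[2] = 6×0 + 3×0 + 4×1 = 4; y[3] = 3×0 + 4×0 + 4×1 = 4; y[4] = 4×0 + 4×0 = 0; y[5] = 4×0 = 0

[6, 3, 4, 4, 0, 0]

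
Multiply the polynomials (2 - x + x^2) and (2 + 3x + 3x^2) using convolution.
Ascending coefficients: a = [2, -1, 1], b = [2, 3, 3]. c[0] = 2×2 = 4; c[1] = 2×3 + -1×2 = 4; c[2] = 2×3 + -1×3 + 1×2 = 5; c[3] = -1×3 + 1×3 = 0; c[4] = 1×3 = 3. Result coefficients: [4, 4, 5, 0, 3] → 4 + 4x + 5x^2 + 3x^4

4 + 4x + 5x^2 + 3x^4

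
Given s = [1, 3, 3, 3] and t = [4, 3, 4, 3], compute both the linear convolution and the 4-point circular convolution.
Linear: y_lin[0] = 1×4 = 4; y_lin[1] = 1×3 + 3×4 = 15; y_lin[2] = 1×4 + 3×3 + 3×4 = 25; y_lin[3] = 1×3 + 3×4 + 3×3 + 3×4 = 36; y_lin[4] = 3×3 + 3×4 + 3×3 = 30; y_lin[5] = 3×3 + 3×4 = 21; y_lin[6] = 3×3 = 9 → [4, 15, 25, 36, 30, 21, 9]. Circular (length 4): y[0] = 1×4 + 3×3 + 3×4 + 3×3 = 34; y[1] = 1×3 + 3×4 + 3×3 + 3×4 = 36; y[2] = 1×4 + 3×3 + 3×4 + 3×3 = 34; y[3] = 1×3 + 3×4 + 3×3 + 3×4 = 36 → [34, 36, 34, 36]

Linear: [4, 15, 25, 36, 30, 21, 9], Circular: [34, 36, 34, 36]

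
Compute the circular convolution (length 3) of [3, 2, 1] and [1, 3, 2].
Use y[k] = Σ_j x[j]·h[(k-j) mod 3]. y[0] = 3×1 + 2×2 + 1×3 = 10; y[1] = 3×3 + 2×1 + 1×2 = 13; y[2] = 3×2 + 2×3 + 1×1 = 13. Result: [10, 13, 13]

[10, 13, 13]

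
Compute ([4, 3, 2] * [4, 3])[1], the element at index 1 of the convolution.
Use y[k] = Σ_i a[i]·b[k-i] at k=1. y[1] = 4×3 + 3×4 = 24

24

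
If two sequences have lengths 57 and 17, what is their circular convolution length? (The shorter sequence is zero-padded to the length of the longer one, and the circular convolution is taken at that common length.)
Circular convolution (zero-padding the shorter input) has length max(m, n) = max(57, 17) = 57

57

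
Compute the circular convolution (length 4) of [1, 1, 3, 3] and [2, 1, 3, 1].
Use y[k] = Σ_j u[j]·v[(k-j) mod 4]. y[0] = 1×2 + 1×1 + 3×3 + 3×1 = 15; y[1] = 1×1 + 1×2 + 3×1 + 3×3 = 15; y[2] = 1×3 + 1×1 + 3×2 + 3×1 = 13; y[3] = 1×1 + 1×3 + 3×1 + 3×2 = 13. Result: [15, 15, 13, 13]

[15, 15, 13, 13]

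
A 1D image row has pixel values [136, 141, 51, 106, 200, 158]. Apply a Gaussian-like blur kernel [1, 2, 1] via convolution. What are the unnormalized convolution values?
Convolve image row [136, 141, 51, 106, 200, 158] with kernel [1, 2, 1]: y[0] = 136×1 = 136; y[1] = 136×2 + 141×1 = 413; y[2] = 136×1 + 141×2 + 51×1 = 469; y[3] = 141×1 + 51×2 + 106×1 = 349; y[4] = 51×1 + 106×2 + 200×1 = 463; y[5] = 106×1 + 200×2 + 158×1 = 664; y[6] = 200×1 + 158×2 = 516; y[7] = 158×1 = 158 → [136, 413, 469, 349, 463, 664, 516, 158]. Normalization factor = sum(kernel) = 4.

[136, 413, 469, 349, 463, 664, 516, 158]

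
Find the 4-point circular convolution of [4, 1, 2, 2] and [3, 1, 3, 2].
Use y[k] = Σ_j u[j]·v[(k-j) mod 4]. y[0] = 4×3 + 1×2 + 2×3 + 2×1 = 22; y[1] = 4×1 + 1×3 + 2×2 + 2×3 = 17; y[2] = 4×3 + 1×1 + 2×3 + 2×2 = 23; y[3] = 4×2 + 1×3 + 2×1 + 2×3 = 19. Result: [22, 17, 23, 19]

[22, 17, 23, 19]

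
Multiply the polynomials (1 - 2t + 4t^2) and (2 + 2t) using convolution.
Ascending coefficients: a = [1, -2, 4], b = [2, 2]. c[0] = 1×2 = 2; c[1] = 1×2 + -2×2 = -2; c[2] = -2×2 + 4×2 = 4; c[3] = 4×2 = 8. Result coefficients: [2, -2, 4, 8] → 2 - 2t + 4t^2 + 8t^3

2 - 2t + 4t^2 + 8t^3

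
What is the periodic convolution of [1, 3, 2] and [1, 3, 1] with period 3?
Use y[k] = Σ_j s[j]·t[(k-j) mod 3]. y[0] = 1×1 + 3×1 + 2×3 = 10; y[1] = 1×3 + 3×1 + 2×1 = 8; y[2] = 1×1 + 3×3 + 2×1 = 12. Result: [10, 8, 12]

[10, 8, 12]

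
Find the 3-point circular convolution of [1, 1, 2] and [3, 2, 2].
Use y[k] = Σ_j x[j]·h[(k-j) mod 3]. y[0] = 1×3 + 1×2 + 2×2 = 9; y[1] = 1×2 + 1×3 + 2×2 = 9; y[2] = 1×2 + 1×2 + 2×3 = 10. Result: [9, 9, 10]

[9, 9, 10]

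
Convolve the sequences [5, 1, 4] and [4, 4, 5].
y[0] = 5×4 = 20; y[1] = 5×4 + 1×4 = 24; y[2] = 5×5 + 1×4 + 4×4 = 45; y[3] = 1×5 + 4×4 = 21; y[4] = 4×5 = 20

[20, 24, 45, 21, 20]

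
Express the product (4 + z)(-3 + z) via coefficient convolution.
Ascending coefficients: a = [4, 1], b = [-3, 1]. c[0] = 4×-3 = -12; c[1] = 4×1 + 1×-3 = 1; c[2] = 1×1 = 1. Result coefficients: [-12, 1, 1] → -12 + z + z^2

-12 + z + z^2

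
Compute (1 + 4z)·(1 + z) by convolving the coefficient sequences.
Ascending coefficients: a = [1, 4], b = [1, 1]. c[0] = 1×1 = 1; c[1] = 1×1 + 4×1 = 5; c[2] = 4×1 = 4. Result coefficients: [1, 5, 4] → 1 + 5z + 4z^2

1 + 5z + 4z^2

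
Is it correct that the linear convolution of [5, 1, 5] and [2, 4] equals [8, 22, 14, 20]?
Recompute linear convolution of [5, 1, 5] and [2, 4]: y[0] = 5×2 = 10; y[1] = 5×4 + 1×2 = 22; y[2] = 1×4 + 5×2 = 14; y[3] = 5×4 = 20 → [10, 22, 14, 20]. Compare to given [8, 22, 14, 20]: they differ at index 0: given 8, correct 10, so answer: No

No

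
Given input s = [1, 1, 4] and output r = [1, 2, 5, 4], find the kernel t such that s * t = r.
Output length 4 = len(s) + len(t) - 1 ⇒ len(t) = 2. Solve t forward using t[k] = (r[k] - Σ_{i≥1} s[i]·t[k-i]) / s[0]: t[0] = r[0] / s[0] = 1 / 1 = 1; t[1] = (r[1] - 1×1) / s[0] = (2 - 1×1) / 1 = 1. So t = [1, 1]. Forward-check [1, 1, 4] * [1, 1]: r[0] = 1×1 = 1; r[1] = 1×1 + 1×1 = 2; r[2] = 1×1 + 4×1 = 5; r[3] = 4×1 = 4 → [1, 2, 5, 4] ✓

[1, 1]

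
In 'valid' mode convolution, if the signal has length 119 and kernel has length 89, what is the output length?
'Valid' mode counts only positions where the kernel fully overlaps the signal: m - n + 1 = 119 - 89 + 1 = 31

31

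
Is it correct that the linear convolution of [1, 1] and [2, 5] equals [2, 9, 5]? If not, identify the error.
Recompute linear convolution of [1, 1] and [2, 5]: y[0] = 1×2 = 2; y[1] = 1×5 + 1×2 = 7; y[2] = 1×5 = 5 → [2, 7, 5]. Compare to given [2, 9, 5]: they differ at index 1: given 9, correct 7, so answer: No

No. Error at index 1: given 9, correct 7.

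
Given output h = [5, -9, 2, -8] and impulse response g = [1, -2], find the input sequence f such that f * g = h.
Deconvolve h=[5, -9, 2, -8] by g=[1, -2]. Since g[0]=1, solve forward: f[0] = h[0] / 1 = 5; f[1] = (h[1] - 5×-2) / 1 = 1; f[2] = (h[2] - 1×-2) / 1 = 4. So f = [5, 1, 4]. Check by forward convolution: h[0] = 5×1 = 5; h[1] = 5×-2 + 1×1 = -9; h[2] = 1×-2 + 4×1 = 2; h[3] = 4×-2 = -8

[5, 1, 4]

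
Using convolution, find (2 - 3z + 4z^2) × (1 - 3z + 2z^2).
Ascending coefficients: a = [2, -3, 4], b = [1, -3, 2]. c[0] = 2×1 = 2; c[1] = 2×-3 + -3×1 = -9; c[2] = 2×2 + -3×-3 + 4×1 = 17; c[3] = -3×2 + 4×-3 = -18; c[4] = 4×2 = 8. Result coefficients: [2, -9, 17, -18, 8] → 2 - 9z + 17z^2 - 18z^3 + 8z^4

2 - 9z + 17z^2 - 18z^3 + 8z^4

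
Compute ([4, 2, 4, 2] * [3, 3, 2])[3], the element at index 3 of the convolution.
Use y[k] = Σ_i a[i]·b[k-i] at k=3. y[3] = 2×2 + 4×3 + 2×3 = 22

22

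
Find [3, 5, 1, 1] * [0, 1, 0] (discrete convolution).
y[0] = 3×0 = 0; y[1] = 3×1 + 5×0 = 3; y[2] = 3×0 + 5×1 + 1×0 = 5; y[3] = 5×0 + 1×1 + 1×0 = 1; y[4] = 1×0 + 1×1 = 1; y[5] = 1×0 = 0

[0, 3, 5, 1, 1, 0]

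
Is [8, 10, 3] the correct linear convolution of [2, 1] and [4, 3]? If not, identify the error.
Recompute linear convolution of [2, 1] and [4, 3]: y[0] = 2×4 = 8; y[1] = 2×3 + 1×4 = 10; y[2] = 1×3 = 3 → [8, 10, 3]. Given [8, 10, 3] matches, so answer: Yes

Yes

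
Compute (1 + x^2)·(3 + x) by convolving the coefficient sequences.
Ascending coefficients: a = [1, 0, 1], b = [3, 1]. c[0] = 1×3 = 3; c[1] = 1×1 + 0×3 = 1; c[2] = 0×1 + 1×3 = 3; c[3] = 1×1 = 1. Result coefficients: [3, 1, 3, 1] → 3 + x + 3x^2 + x^3

3 + x + 3x^2 + x^3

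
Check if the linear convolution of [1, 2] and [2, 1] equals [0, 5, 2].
Recompute linear convolution of [1, 2] and [2, 1]: y[0] = 1×2 = 2; y[1] = 1×1 + 2×2 = 5; y[2] = 2×1 = 2 → [2, 5, 2]. Compare to given [0, 5, 2]: they differ at index 0: given 0, correct 2, so answer: No

No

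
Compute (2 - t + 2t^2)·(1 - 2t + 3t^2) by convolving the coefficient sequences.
Ascending coefficients: a = [2, -1, 2], b = [1, -2, 3]. c[0] = 2×1 = 2; c[1] = 2×-2 + -1×1 = -5; c[2] = 2×3 + -1×-2 + 2×1 = 10; c[3] = -1×3 + 2×-2 = -7; c[4] = 2×3 = 6. Result coefficients: [2, -5, 10, -7, 6] → 2 - 5t + 10t^2 - 7t^3 + 6t^4

2 - 5t + 10t^2 - 7t^3 + 6t^4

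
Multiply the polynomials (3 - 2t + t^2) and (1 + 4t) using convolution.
Ascending coefficients: a = [3, -2, 1], b = [1, 4]. c[0] = 3×1 = 3; c[1] = 3×4 + -2×1 = 10; c[2] = -2×4 + 1×1 = -7; c[3] = 1×4 = 4. Result coefficients: [3, 10, -7, 4] → 3 + 10t - 7t^2 + 4t^3

3 + 10t - 7t^2 + 4t^3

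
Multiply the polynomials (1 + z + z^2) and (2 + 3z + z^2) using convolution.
Ascending coefficients: a = [1, 1, 1], b = [2, 3, 1]. c[0] = 1×2 = 2; c[1] = 1×3 + 1×2 = 5; c[2] = 1×1 + 1×3 + 1×2 = 6; c[3] = 1×1 + 1×3 = 4; c[4] = 1×1 = 1. Result coefficients: [2, 5, 6, 4, 1] → 2 + 5z + 6z^2 + 4z^3 + z^4

2 + 5z + 6z^2 + 4z^3 + z^4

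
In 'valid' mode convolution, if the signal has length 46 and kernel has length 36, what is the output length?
'Valid' mode counts only positions where the kernel fully overlaps the signal: m - n + 1 = 46 - 36 + 1 = 11

11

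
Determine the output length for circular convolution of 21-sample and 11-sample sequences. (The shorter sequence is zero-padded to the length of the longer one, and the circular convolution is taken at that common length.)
Circular convolution (zero-padding the shorter input) has length max(m, n) = max(21, 11) = 21

21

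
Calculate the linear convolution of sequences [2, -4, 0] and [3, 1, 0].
y[0] = 2×3 = 6; y[1] = 2×1 + -4×3 = -10; y[2] = 2×0 + -4×1 + 0×3 = -4; y[3] = -4×0 + 0×1 = 0; y[4] = 0×0 = 0

[6, -10, -4, 0, 0]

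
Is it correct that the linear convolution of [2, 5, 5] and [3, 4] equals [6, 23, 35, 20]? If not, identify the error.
Recompute linear convolution of [2, 5, 5] and [3, 4]: y[0] = 2×3 = 6; y[1] = 2×4 + 5×3 = 23; y[2] = 5×4 + 5×3 = 35; y[3] = 5×4 = 20 → [6, 23, 35, 20]. Given [6, 23, 35, 20] matches, so answer: Yes

Yes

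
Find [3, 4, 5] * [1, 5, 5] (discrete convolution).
y[0] = 3×1 = 3; y[1] = 3×5 + 4×1 = 19; y[2] = 3×5 + 4×5 + 5×1 = 40; y[3] = 4×5 + 5×5 = 45; y[4] = 5×5 = 25

[3, 19, 40, 45, 25]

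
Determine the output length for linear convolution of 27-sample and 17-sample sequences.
Linear/full convolution length: m + n - 1 = 27 + 17 - 1 = 43

43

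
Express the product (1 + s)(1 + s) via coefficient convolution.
Ascending coefficients: a = [1, 1], b = [1, 1]. c[0] = 1×1 = 1; c[1] = 1×1 + 1×1 = 2; c[2] = 1×1 = 1. Result coefficients: [1, 2, 1] → 1 + 2s + s^2

1 + 2s + s^2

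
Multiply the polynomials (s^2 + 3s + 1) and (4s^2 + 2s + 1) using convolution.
Ascending coefficients: a = [1, 3, 1], b = [1, 2, 4]. c[0] = 1×1 = 1; c[1] = 1×2 + 3×1 = 5; c[2] = 1×4 + 3×2 + 1×1 = 11; c[3] = 3×4 + 1×2 = 14; c[4] = 1×4 = 4. Result coefficients: [1, 5, 11, 14, 4] → 4s^4 + 14s^3 + 11s^2 + 5s + 1

4s^4 + 14s^3 + 11s^2 + 5s + 1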